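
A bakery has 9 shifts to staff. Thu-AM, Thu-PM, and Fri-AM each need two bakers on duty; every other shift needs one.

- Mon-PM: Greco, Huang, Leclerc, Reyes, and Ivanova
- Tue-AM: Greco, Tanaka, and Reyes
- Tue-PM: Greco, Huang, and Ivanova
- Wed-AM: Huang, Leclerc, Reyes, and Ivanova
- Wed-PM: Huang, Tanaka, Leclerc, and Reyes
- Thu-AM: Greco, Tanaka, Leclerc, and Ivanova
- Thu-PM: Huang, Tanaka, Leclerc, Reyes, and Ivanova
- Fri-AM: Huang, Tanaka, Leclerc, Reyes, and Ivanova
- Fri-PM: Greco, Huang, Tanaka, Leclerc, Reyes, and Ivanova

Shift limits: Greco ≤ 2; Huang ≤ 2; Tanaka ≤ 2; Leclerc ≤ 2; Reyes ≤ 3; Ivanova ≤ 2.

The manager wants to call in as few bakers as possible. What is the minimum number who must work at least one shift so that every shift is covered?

12 slots to fill and no one can take more than 3, so at least ⌈12/3⌉ = 4 bakers are needed.
Any 5 bakers together have capacity at most 3+2+2+2+2 = 11 < 12 slots, so 5 can never suffice.
Greco, Huang, Tanaka, Leclerc, Reyes, and Ivanova alone can cover everything: Mon-PM→Leclerc, Tue-AM→Greco, Tue-PM→Greco, Wed-AM→Huang, Wed-PM→Huang, Thu-AM→Tanaka+Leclerc, Thu-PM→Reyes+Ivanova, Fri-AM→Reyes+Ivanova, Fri-PM→Tanaka.

6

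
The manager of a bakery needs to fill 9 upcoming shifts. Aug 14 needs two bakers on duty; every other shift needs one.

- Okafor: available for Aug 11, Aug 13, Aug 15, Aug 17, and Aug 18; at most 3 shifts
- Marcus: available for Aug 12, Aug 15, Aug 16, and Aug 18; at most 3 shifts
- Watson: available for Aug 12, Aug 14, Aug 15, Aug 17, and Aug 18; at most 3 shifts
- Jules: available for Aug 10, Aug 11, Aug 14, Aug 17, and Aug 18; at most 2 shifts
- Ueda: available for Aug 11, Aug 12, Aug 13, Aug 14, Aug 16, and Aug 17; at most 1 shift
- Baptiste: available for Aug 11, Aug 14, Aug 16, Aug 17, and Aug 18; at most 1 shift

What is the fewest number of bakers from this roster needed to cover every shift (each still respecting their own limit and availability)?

10 slots to fill and no one can take more than 3, so at least ⌈10/3⌉ = 4 bakers are needed.
Okafor, Marcus, Watson, and Jules alone can cover everything: Aug 10→Jules, Aug 11→Okafor, Aug 12→Marcus, Aug 13→Okafor, Aug 14→Watson+Jules, Aug 15→Okafor, Aug 16→Marcus, Aug 17→Watson, Aug 18→Marcus.

4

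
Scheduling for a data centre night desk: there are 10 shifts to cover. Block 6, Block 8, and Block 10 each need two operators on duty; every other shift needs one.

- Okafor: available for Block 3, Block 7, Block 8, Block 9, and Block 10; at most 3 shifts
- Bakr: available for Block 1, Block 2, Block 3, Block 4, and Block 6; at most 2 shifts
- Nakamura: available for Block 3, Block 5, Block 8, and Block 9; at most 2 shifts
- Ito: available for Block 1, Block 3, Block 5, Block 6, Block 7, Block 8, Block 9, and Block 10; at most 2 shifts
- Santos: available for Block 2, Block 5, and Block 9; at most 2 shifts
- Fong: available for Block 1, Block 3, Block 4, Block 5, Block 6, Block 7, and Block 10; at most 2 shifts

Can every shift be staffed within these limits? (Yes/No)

One valid schedule: Block 1→Ito, Block 2→Bakr, Block 3→Nakamura, Block 4→Bakr, Block 5→Santos, Block 6→Ito+Fong, Block 7→Okafor, Block 8→Okafor+Nakamura, Block 9→Santos, Block 10→Okafor+Fong.
Loads: Okafor 3/3, Bakr 2/2, Nakamura 2/2, Ito 2/2, Santos 2/2, Fong 2/2 — all within limits.

Yes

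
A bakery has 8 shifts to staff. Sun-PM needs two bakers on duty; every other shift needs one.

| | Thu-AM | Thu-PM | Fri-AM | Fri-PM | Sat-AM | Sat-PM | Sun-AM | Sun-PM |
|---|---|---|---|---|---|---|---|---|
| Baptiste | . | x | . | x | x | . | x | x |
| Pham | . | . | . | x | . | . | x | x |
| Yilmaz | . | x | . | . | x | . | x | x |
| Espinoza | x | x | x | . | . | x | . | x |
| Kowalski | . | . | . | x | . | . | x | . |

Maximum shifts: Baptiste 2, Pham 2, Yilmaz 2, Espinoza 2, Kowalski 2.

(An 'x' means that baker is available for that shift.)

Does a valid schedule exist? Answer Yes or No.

No

Total capacity is 10 and 9 slots are needed, so capacity alone doesn't rule it out.
Shifts {Thu-AM, Fri-AM, Sat-PM} need 3 worker-slots in total, but the bakers available for any of those shifts (Espinoza) can supply at most 2 among them. So no valid schedule exists.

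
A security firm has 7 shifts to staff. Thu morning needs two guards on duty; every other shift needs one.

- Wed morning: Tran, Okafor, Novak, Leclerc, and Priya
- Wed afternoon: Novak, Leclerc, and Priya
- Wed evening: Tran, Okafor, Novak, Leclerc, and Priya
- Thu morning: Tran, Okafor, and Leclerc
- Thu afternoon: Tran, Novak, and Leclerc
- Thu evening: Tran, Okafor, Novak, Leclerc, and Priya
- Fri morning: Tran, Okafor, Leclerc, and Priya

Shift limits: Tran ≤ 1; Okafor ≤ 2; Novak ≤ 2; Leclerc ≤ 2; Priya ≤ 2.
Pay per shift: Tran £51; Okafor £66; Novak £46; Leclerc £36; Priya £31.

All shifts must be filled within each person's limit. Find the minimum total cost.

Picking the cheapest available guard for each shift independently would cost £278, but that ignores the shift limits.
An optimal schedule: Wed morning→Novak, Wed afternoon→Priya, Wed evening→Novak, Thu morning→Leclerc+Tran, Thu afternoon→Leclerc, Thu evening→Okafor, Fri morning→Priya.
Total: 46 + 31 + 46 + 36 + 51 + 36 + 66 + 31 = £343.

£343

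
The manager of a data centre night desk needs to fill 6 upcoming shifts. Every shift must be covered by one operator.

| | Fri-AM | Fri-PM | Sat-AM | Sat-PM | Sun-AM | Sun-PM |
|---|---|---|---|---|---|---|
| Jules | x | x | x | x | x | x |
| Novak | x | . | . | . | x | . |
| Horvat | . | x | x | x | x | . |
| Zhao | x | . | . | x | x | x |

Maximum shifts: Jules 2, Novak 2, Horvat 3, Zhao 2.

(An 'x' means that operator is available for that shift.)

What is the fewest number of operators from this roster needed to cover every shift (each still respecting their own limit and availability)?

3

6 slots to fill and no one can take more than 3, so at least ⌈6/3⌉ = 2 operators are needed.
Any 2 operators together have capacity at most 3+2 = 5 < 6 slots, so 2 can never suffice.
Jules, Novak, and Horvat alone can cover everything: Fri-AM→Jules, Fri-PM→Horvat, Sat-AM→Horvat, Sat-PM→Horvat, Sun-AM→Novak, Sun-PM→Jules.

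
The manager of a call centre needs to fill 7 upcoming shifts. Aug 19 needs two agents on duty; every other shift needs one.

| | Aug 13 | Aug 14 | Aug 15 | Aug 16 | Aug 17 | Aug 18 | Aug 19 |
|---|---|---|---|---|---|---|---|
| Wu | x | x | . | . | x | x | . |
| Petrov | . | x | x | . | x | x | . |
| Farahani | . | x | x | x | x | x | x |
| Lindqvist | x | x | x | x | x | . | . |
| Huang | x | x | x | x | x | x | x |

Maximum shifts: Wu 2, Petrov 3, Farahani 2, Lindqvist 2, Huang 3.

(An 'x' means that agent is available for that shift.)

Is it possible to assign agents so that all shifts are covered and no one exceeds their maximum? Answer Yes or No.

Aug 19 can only be covered by Farahani and Huang, so that assignment is forced.
One valid schedule: Aug 13→Wu, Aug 14→Petrov, Aug 15→Petrov, Aug 16→Farahani, Aug 17→Petrov, Aug 18→Wu, Aug 19→Farahani+Huang.
Loads: Wu 2/2, Petrov 3/3, Farahani 2/2, Lindqvist 0/2, Huang 1/3 — all within limits.

Yes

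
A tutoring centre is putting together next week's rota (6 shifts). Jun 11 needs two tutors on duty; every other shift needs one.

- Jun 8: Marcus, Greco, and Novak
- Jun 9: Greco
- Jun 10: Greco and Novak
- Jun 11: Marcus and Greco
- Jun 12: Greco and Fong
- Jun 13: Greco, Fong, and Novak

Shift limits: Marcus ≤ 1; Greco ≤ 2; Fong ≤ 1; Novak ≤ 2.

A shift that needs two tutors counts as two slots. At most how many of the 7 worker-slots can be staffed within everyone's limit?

6

Total capacity across all tutors is 1+2+1+2 = 6, and 7 slots are needed, so at most 6 can be filled.
An assignment achieving 6: Jun 8→Novak, Jun 9→Greco, Jun 10→Greco, Jun 11→Marcus, Jun 12→Fong, Jun 13→Novak.
Loads: Marcus 1/1, Greco 2/2, Fong 1/1, Novak 2/2.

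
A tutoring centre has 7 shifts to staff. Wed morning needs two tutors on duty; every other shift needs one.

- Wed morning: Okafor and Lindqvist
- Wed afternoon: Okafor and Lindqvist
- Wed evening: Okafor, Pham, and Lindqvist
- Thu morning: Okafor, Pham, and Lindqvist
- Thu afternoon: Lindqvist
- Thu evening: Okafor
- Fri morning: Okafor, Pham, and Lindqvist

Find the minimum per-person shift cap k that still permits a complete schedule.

3

With 3 tutors and 8 worker-slots to fill, someone must work at least ⌈8/3⌉ = 3 shifts, so k ≥ 3.
k = 3 works: Wed morning→Okafor+Lindqvist, Wed afternoon→Okafor, Wed evening→Pham, Thu morning→Pham, Thu afternoon→Lindqvist, Thu evening→Okafor, Fri morning→Pham.
Loads: Okafor 3, Pham 3, Lindqvist 2 — all ≤ 3.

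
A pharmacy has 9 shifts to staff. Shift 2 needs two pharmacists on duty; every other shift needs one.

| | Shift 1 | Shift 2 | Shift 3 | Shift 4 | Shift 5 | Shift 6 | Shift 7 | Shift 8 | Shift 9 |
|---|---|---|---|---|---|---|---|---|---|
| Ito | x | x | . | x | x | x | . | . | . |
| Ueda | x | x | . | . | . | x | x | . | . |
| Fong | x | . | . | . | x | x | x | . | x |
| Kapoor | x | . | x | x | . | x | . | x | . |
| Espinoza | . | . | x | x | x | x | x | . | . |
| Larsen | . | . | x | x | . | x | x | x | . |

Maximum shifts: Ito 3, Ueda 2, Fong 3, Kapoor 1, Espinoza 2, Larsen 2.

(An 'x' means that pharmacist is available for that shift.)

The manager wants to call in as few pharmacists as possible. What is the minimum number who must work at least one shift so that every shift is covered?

4

10 slots to fill and no one can take more than 3, so at least ⌈10/3⌉ = 4 pharmacists are needed.
Ito, Ueda, Fong, and Larsen alone can cover everything: Shift 1→Ueda, Shift 2→Ito+Ueda, Shift 3→Larsen, Shift 4→Ito, Shift 5→Ito, Shift 6→Fong, Shift 7→Fong, Shift 8→Larsen, Shift 9→Fong.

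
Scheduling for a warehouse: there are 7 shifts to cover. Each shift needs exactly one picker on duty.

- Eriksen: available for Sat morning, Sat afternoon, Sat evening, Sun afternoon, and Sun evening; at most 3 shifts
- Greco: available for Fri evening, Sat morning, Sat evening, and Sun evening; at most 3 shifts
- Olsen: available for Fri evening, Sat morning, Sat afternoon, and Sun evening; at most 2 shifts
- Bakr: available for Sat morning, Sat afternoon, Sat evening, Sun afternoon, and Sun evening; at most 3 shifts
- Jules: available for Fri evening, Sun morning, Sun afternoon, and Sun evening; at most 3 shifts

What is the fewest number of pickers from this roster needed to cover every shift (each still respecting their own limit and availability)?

7 slots to fill and no one can take more than 3, so at least ⌈7/3⌉ = 3 pickers are needed.
Eriksen, Greco, and Jules alone can cover everything: Fri evening→Greco, Sat morning→Eriksen, Sat afternoon→Eriksen, Sat evening→Eriksen, Sun morning→Jules, Sun afternoon→Jules, Sun evening→Greco.

3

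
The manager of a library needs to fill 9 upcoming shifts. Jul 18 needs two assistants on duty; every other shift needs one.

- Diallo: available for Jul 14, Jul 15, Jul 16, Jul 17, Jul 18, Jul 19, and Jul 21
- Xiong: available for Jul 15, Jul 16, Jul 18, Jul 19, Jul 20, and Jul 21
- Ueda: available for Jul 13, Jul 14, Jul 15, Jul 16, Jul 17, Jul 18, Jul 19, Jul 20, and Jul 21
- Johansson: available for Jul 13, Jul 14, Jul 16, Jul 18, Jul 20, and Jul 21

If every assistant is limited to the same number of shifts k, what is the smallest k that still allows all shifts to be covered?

3

With 4 assistants and 10 worker-slots to fill, someone must work at least ⌈10/4⌉ = 3 shifts, so k ≥ 3.
k = 3 works: Jul 13→Ueda, Jul 14→Diallo, Jul 15→Diallo, Jul 16→Xiong, Jul 17→Diallo, Jul 18→Ueda+Johansson, Jul 19→Xiong, Jul 20→Xiong, Jul 21→Ueda.
Loads: Diallo 3, Xiong 3, Ueda 3, Johansson 1 — all ≤ 3.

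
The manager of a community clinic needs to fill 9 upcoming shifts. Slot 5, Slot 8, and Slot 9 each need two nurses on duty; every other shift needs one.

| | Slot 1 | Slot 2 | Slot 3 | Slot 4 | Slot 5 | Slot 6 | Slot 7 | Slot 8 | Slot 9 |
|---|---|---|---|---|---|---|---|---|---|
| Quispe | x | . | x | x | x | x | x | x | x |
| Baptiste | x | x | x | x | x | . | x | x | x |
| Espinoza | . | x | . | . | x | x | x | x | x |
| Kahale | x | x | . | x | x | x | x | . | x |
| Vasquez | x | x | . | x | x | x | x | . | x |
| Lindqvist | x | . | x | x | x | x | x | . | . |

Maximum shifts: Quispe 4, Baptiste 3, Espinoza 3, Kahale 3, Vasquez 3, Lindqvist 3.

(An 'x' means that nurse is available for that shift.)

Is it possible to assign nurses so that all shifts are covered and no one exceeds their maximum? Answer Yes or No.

Yes

One valid schedule: Slot 1→Quispe, Slot 2→Baptiste, Slot 3→Quispe, Slot 4→Quispe, Slot 5→Espinoza+Kahale, Slot 6→Espinoza, Slot 7→Baptiste, Slot 8→Quispe+Baptiste, Slot 9→Espinoza+Kahale.
Loads: Quispe 4/4, Baptiste 3/3, Espinoza 3/3, Kahale 2/3, Vasquez 0/3, Lindqvist 0/3 — all within limits.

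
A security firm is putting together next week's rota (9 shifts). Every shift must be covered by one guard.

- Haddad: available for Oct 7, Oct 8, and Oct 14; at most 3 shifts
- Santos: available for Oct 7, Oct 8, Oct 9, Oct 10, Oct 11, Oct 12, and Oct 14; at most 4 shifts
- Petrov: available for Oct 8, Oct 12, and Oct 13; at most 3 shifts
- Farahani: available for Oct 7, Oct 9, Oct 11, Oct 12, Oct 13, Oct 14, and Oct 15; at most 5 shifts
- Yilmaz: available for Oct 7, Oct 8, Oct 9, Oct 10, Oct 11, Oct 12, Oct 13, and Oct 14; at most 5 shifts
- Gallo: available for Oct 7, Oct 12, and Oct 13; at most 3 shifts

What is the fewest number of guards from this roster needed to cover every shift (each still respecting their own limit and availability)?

2

9 slots to fill and no one can take more than 5, so at least ⌈9/5⌉ = 2 guards are needed.
Santos and Farahani alone can cover everything: Oct 7→Santos, Oct 8→Santos, Oct 9→Santos, Oct 10→Santos, Oct 11→Farahani, Oct 12→Farahani, Oct 13→Farahani, Oct 14→Farahani, Oct 15→Farahani.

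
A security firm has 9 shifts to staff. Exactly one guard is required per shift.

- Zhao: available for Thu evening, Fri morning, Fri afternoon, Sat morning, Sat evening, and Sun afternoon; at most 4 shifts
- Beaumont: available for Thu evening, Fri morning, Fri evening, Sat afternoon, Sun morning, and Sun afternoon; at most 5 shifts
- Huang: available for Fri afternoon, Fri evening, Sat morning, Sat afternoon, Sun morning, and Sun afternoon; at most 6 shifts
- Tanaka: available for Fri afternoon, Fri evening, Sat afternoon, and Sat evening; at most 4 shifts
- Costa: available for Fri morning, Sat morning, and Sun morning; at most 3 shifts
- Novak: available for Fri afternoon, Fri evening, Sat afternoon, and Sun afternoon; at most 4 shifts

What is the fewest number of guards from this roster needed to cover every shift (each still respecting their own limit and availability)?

2

9 slots to fill and no one can take more than 6, so at least ⌈9/6⌉ = 2 guards are needed.
Zhao and Beaumont alone can cover everything: Thu evening→Zhao, Fri morning→Beaumont, Fri afternoon→Zhao, Fri evening→Beaumont, Sat morning→Zhao, Sat afternoon→Beaumont, Sat evening→Zhao, Sun morning→Beaumont, Sun afternoon→Beaumont.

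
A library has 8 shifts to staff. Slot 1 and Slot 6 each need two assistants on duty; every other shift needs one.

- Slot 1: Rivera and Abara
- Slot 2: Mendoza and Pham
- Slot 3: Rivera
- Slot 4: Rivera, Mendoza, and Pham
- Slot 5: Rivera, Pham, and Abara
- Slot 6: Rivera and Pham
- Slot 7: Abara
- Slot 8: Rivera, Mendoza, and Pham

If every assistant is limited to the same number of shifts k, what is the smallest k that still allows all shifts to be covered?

3

With 4 assistants and 10 worker-slots to fill, someone must work at least ⌈10/4⌉ = 3 shifts, so k ≥ 3.
k = 3 works: Slot 1→Rivera+Abara, Slot 2→Mendoza, Slot 3→Rivera, Slot 4→Mendoza, Slot 5→Pham, Slot 6→Rivera+Pham, Slot 7→Abara, Slot 8→Mendoza.
Loads: Rivera 3, Mendoza 3, Pham 2, Abara 2 — all ≤ 3.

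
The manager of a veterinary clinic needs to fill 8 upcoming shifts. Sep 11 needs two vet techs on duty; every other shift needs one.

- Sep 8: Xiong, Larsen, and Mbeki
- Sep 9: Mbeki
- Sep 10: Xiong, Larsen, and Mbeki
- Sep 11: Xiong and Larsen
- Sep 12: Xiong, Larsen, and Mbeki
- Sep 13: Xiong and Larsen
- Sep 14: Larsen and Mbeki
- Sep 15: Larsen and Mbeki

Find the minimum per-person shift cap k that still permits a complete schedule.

3

With 3 vet techs and 9 worker-slots to fill, someone must work at least ⌈9/3⌉ = 3 shifts, so k ≥ 3.
k = 3 works: Sep 8→Xiong, Sep 9→Mbeki, Sep 10→Mbeki, Sep 11→Xiong+Larsen, Sep 12→Mbeki, Sep 13→Xiong, Sep 14→Larsen, Sep 15→Larsen.
Loads: Xiong 3, Larsen 3, Mbeki 3 — all ≤ 3.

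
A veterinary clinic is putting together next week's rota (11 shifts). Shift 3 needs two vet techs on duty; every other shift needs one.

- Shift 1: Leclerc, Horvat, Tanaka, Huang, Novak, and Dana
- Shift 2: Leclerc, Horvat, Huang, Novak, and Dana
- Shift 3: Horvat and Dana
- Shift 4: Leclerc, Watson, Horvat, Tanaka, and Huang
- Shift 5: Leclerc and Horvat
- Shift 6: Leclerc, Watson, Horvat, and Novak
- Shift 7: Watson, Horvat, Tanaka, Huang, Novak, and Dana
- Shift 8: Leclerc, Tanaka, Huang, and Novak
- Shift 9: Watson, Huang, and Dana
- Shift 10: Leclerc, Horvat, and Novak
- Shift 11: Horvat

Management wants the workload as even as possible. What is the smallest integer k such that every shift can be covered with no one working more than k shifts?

With 7 vet techs and 12 worker-slots to fill, someone must work at least ⌈12/7⌉ = 2 shifts, so k ≥ 2.
k = 2 works: Shift 1→Huang, Shift 2→Huang, Shift 3→Horvat+Dana, Shift 4→Tanaka, Shift 5→Leclerc, Shift 6→Watson, Shift 7→Novak, Shift 8→Tanaka, Shift 9→Watson, Shift 10→Leclerc, Shift 11→Horvat.
Loads: Leclerc 2, Watson 2, Horvat 2, Tanaka 2, Huang 2, Novak 1, Dana 1 — all ≤ 2.

2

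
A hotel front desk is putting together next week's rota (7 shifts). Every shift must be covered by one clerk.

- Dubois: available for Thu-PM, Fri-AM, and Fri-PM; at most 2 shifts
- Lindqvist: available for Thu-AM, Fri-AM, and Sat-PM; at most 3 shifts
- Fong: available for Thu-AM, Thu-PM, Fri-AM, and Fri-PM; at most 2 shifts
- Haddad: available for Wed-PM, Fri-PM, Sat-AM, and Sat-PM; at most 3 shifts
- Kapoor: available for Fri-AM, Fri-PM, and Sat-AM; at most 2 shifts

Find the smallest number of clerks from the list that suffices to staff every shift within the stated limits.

3

7 slots to fill and no one can take more than 3, so at least ⌈7/3⌉ = 3 clerks are needed.
Dubois, Lindqvist, and Haddad alone can cover everything: Wed-PM→Haddad, Thu-AM→Lindqvist, Thu-PM→Dubois, Fri-AM→Dubois, Fri-PM→Haddad, Sat-AM→Haddad, Sat-PM→Lindqvist.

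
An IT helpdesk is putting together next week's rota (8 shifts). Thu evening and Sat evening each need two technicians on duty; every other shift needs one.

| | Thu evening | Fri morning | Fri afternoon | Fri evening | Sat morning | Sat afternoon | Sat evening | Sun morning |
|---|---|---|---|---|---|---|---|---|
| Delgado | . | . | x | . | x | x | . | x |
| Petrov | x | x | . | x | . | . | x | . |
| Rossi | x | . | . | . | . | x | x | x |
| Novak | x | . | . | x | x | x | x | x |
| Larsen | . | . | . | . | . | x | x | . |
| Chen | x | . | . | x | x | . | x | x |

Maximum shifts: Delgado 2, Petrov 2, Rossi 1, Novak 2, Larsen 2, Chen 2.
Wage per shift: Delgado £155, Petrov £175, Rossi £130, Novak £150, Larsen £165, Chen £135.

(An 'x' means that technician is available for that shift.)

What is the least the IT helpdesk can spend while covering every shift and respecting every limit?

£1515

Fri morning can only be covered by Petrov, so that assignment is forced.
Fri afternoon can only be covered by Delgado, so that assignment is forced.
Picking the cheapest available technician for each shift independently would cost £1390, but that ignores the shift limits.
An optimal schedule: Thu evening→Rossi+Novak, Fri morning→Petrov, Fri afternoon→Delgado, Fri evening→Chen, Sat morning→Chen, Sat afternoon→Larsen, Sat evening→Novak+Larsen, Sun morning→Delgado.
Total: 130 + 150 + 175 + 155 + 135 + 135 + 165 + 150 + 165 + 155 = £1515.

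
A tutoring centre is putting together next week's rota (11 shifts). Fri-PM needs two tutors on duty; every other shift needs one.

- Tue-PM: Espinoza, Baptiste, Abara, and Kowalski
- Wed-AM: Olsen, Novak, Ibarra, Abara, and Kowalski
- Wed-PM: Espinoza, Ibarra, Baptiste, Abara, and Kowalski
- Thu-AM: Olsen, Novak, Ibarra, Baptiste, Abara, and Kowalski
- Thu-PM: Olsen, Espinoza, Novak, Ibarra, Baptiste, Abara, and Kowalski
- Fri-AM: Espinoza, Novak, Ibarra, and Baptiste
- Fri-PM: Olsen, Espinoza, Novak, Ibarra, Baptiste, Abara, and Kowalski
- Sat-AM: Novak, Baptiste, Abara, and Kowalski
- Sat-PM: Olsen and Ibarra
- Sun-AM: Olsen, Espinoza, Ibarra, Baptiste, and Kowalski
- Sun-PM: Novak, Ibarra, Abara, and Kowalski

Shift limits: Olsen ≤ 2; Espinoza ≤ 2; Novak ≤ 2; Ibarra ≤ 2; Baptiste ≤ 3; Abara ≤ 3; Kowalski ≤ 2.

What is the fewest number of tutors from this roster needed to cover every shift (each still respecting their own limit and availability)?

5

12 slots to fill and no one can take more than 3, so at least ⌈12/3⌉ = 4 tutors are needed.
Any 4 tutors together have capacity at most 3+3+2+2 = 10 < 12 slots, so 4 can never suffice.
Olsen, Espinoza, Novak, Baptiste, and Abara alone can cover everything: Tue-PM→Espinoza, Wed-AM→Olsen, Wed-PM→Espinoza, Thu-AM→Abara, Thu-PM→Abara, Fri-AM→Novak, Fri-PM→Baptiste+Abara, Sat-AM→Baptiste, Sat-PM→Olsen, Sun-AM→Baptiste, Sun-PM→Novak.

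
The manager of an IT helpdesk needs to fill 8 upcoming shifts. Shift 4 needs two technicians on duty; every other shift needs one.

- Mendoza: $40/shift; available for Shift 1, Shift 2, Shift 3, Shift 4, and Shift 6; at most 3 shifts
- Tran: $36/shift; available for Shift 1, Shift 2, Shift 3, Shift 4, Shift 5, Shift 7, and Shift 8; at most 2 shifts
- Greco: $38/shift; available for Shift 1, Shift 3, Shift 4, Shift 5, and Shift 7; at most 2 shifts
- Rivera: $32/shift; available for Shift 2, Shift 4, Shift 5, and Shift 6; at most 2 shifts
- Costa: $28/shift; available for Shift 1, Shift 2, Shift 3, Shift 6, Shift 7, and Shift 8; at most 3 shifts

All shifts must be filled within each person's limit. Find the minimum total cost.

Picking the cheapest available technician for each shift independently would cost $268, but that ignores the shift limits.
An optimal schedule: Shift 1→Tran, Shift 2→Rivera, Shift 3→Greco, Shift 4→Tran+Greco, Shift 5→Rivera, Shift 6→Costa, Shift 7→Costa, Shift 8→Costa.
Total: 36 + 32 + 38 + 36 + 38 + 32 + 28 + 28 + 28 = $296.

$296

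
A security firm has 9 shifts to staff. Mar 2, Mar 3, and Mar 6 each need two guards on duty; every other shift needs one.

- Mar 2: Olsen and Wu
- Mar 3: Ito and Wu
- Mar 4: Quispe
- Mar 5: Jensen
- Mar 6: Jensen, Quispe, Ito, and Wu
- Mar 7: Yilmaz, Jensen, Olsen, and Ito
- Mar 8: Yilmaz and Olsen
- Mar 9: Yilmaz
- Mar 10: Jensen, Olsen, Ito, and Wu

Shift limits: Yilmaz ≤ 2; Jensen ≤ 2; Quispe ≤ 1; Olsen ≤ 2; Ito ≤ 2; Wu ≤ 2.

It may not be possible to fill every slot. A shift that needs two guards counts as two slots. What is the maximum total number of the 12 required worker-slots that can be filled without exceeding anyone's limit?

11

Total capacity across all guards is 2+2+1+2+2+2 = 11, and 12 slots are needed, so at most 11 can be filled.
An assignment achieving 11: Mar 2→Olsen+Wu, Mar 3→Ito+Wu, Mar 4→Quispe, Mar 5→Jensen, Mar 6→Jensen+Ito, Mar 7→Olsen, Mar 8→Yilmaz, Mar 9→Yilmaz.
Loads: Yilmaz 2/2, Jensen 2/2, Quispe 1/1, Olsen 2/2, Ito 2/2, Wu 2/2.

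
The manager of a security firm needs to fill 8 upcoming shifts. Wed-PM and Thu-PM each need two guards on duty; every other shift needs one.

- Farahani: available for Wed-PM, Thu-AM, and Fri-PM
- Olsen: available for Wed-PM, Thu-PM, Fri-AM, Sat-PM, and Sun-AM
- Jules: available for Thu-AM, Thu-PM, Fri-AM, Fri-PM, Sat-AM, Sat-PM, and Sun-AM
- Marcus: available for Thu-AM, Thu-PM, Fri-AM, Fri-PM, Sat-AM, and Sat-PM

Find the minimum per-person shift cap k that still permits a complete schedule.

3

With 4 guards and 10 worker-slots to fill, someone must work at least ⌈10/4⌉ = 3 shifts, so k ≥ 3.
k = 3 works: Wed-PM→Farahani+Olsen, Thu-AM→Farahani, Thu-PM→Olsen+Jules, Fri-AM→Jules, Fri-PM→Farahani, Sat-AM→Jules, Sat-PM→Marcus, Sun-AM→Olsen.
Loads: Farahani 3, Olsen 3, Jules 3, Marcus 1 — all ≤ 3.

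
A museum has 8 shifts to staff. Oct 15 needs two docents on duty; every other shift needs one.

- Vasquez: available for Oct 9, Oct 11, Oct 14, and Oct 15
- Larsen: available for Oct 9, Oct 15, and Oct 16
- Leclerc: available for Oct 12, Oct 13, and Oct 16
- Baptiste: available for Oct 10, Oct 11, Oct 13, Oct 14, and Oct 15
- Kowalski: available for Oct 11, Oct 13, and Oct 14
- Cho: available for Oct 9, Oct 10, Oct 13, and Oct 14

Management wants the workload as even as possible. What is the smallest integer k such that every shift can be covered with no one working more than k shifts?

With 6 docents and 9 worker-slots to fill, someone must work at least ⌈9/6⌉ = 2 shifts, so k ≥ 2.
k = 2 works: Oct 9→Vasquez, Oct 10→Baptiste, Oct 11→Vasquez, Oct 12→Leclerc, Oct 13→Leclerc, Oct 14→Kowalski, Oct 15→Larsen+Baptiste, Oct 16→Larsen.
Loads: Vasquez 2, Larsen 2, Leclerc 2, Baptiste 2, Kowalski 1, Cho 0 — all ≤ 2.

2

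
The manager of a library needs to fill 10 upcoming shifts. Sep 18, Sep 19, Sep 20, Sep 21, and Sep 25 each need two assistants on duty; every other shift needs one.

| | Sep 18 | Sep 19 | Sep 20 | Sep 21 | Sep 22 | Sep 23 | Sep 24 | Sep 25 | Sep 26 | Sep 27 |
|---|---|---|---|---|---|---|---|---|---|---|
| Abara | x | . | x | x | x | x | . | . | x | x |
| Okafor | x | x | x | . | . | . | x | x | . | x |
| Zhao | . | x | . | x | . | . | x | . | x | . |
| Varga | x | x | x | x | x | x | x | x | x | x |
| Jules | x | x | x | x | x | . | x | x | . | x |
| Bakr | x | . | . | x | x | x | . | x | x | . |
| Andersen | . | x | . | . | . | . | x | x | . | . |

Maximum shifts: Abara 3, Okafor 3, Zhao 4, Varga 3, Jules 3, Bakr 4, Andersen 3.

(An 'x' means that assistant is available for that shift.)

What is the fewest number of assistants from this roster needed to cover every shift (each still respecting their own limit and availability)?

5

15 slots to fill and no one can take more than 4, so at least ⌈15/4⌉ = 4 assistants are needed.
Any 4 assistants together have capacity at most 4+4+3+3 = 14 < 15 slots, so 4 can never suffice.
Abara, Okafor, Zhao, Varga, and Jules alone can cover everything: Sep 18→Okafor+Varga, Sep 19→Zhao+Jules, Sep 20→Varga+Jules, Sep 21→Zhao+Jules, Sep 22→Abara, Sep 23→Abara, Sep 24→Zhao, Sep 25→Okafor+Varga, Sep 26→Abara, Sep 27→Okafor.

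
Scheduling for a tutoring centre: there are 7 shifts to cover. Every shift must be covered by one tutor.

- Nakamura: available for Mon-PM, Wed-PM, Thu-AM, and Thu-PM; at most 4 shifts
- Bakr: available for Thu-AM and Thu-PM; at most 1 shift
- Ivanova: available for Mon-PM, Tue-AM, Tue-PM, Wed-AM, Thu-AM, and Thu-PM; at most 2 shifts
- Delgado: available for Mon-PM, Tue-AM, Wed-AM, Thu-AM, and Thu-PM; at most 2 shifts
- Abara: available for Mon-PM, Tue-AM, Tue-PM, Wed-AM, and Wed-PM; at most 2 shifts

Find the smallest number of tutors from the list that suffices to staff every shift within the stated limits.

3

7 slots to fill and no one can take more than 4, so at least ⌈7/4⌉ = 2 tutors are needed.
Any 2 tutors together have capacity at most 4+2 = 6 < 7 slots, so 2 can never suffice.
Nakamura, Ivanova, and Delgado alone can cover everything: Mon-PM→Nakamura, Tue-AM→Ivanova, Tue-PM→Ivanova, Wed-AM→Delgado, Wed-PM→Nakamura, Thu-AM→Nakamura, Thu-PM→Nakamura.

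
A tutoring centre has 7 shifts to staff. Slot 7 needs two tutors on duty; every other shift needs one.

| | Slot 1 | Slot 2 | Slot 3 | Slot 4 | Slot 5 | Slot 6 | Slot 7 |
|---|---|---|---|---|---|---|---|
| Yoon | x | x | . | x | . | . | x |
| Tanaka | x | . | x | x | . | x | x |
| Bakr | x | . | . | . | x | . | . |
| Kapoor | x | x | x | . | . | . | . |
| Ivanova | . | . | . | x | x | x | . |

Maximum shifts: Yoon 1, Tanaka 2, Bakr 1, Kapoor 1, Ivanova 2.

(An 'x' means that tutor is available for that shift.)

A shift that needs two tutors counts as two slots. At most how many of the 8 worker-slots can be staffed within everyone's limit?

Total capacity across all tutors is 1+2+1+1+2 = 7, and 8 slots are needed, so at most 7 can be filled.
An assignment achieving 7: Slot 1→Kapoor, Slot 2→Yoon, Slot 3→Tanaka, Slot 4→Ivanova, Slot 5→Bakr, Slot 6→Ivanova, Slot 7→Tanaka.
Loads: Yoon 1/1, Tanaka 2/2, Bakr 1/1, Kapoor 1/1, Ivanova 2/2.

7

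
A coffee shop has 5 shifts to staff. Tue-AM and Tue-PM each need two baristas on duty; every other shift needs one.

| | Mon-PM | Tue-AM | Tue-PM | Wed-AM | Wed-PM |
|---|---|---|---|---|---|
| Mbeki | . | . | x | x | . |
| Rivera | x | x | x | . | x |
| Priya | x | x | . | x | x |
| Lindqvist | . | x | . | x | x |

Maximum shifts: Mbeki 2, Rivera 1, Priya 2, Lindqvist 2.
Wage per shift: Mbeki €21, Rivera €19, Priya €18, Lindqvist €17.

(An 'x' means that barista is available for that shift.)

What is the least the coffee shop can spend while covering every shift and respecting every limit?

€131

Tue-PM can only be covered by Mbeki and Rivera, so that assignment is forced.
Picking the cheapest available barista for each shift independently would cost €127, but that ignores the shift limits.
An optimal schedule: Mon-PM→Priya, Tue-AM→Priya+Lindqvist, Tue-PM→Mbeki+Rivera, Wed-AM→Mbeki, Wed-PM→Lindqvist.
Total: 18 + 18 + 17 + 21 + 19 + 21 + 17 = €131.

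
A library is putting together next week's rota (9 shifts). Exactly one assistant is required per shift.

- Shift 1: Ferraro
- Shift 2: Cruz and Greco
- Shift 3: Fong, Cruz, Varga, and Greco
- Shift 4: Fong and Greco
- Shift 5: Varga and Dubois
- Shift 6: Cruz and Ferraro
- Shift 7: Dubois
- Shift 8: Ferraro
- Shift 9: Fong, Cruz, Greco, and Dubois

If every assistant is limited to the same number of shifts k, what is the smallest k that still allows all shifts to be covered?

2

With 6 assistants and 9 worker-slots to fill, someone must work at least ⌈9/6⌉ = 2 shifts, so k ≥ 2.
k = 2 works: Shift 1→Ferraro, Shift 2→Cruz, Shift 3→Fong, Shift 4→Fong, Shift 5→Varga, Shift 6→Cruz, Shift 7→Dubois, Shift 8→Ferraro, Shift 9→Greco.
Loads: Fong 2, Cruz 2, Varga 1, Greco 1, Ferraro 2, Dubois 1 — all ≤ 2.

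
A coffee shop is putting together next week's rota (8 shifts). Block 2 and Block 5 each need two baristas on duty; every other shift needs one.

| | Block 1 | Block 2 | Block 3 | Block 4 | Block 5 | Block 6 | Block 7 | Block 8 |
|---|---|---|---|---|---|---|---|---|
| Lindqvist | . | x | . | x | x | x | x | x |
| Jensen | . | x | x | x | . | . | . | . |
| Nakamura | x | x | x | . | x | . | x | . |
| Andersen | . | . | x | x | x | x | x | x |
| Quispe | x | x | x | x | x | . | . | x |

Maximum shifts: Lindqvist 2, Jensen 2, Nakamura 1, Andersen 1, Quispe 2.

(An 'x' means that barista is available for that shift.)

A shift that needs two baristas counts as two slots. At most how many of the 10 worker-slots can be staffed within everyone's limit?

Total capacity across all baristas is 2+2+1+1+2 = 8, and 10 slots are needed, so at most 8 can be filled.
An assignment achieving 8: Block 1→Nakamura, Block 2→Jensen+Quispe, Block 3→Jensen, Block 4→Quispe, Block 6→Lindqvist, Block 7→Lindqvist, Block 8→Andersen.
Loads: Lindqvist 2/2, Jensen 2/2, Nakamura 1/1, Andersen 1/1, Quispe 2/2.

8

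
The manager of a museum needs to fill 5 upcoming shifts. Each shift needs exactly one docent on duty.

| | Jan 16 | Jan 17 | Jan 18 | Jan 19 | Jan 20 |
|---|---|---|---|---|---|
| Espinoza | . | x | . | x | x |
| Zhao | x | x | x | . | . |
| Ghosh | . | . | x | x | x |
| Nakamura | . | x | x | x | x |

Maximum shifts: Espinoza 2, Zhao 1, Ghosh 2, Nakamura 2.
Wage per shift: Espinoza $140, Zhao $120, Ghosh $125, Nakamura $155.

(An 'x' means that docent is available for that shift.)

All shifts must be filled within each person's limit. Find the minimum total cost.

Jan 16 can only be covered by Zhao, so that assignment is forced.
Picking the cheapest available docent for each shift independently would cost $610, but that ignores the shift limits.
An optimal schedule: Jan 16→Zhao, Jan 17→Espinoza, Jan 18→Ghosh, Jan 19→Espinoza, Jan 20→Ghosh.
Total: 120 + 140 + 125 + 140 + 125 = $650.

$650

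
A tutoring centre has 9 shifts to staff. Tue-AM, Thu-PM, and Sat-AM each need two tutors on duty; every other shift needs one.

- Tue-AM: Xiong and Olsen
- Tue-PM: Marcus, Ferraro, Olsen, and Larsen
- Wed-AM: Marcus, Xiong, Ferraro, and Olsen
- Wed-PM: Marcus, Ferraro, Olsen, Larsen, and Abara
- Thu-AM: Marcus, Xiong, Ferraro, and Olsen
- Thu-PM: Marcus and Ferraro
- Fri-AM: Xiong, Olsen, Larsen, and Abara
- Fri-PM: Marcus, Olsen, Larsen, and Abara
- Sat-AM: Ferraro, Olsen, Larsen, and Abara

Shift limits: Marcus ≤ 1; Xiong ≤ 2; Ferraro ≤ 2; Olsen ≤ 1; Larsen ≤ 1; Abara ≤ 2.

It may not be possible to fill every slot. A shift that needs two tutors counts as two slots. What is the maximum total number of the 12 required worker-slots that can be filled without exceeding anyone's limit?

9

Total capacity across all tutors is 1+2+2+1+1+2 = 9, and 12 slots are needed, so at most 9 can be filled.
An assignment achieving 9: Tue-AM→Xiong+Olsen, Tue-PM→Ferraro, Wed-AM→Xiong, Thu-PM→Marcus+Ferraro, Fri-AM→Larsen, Fri-PM→Abara, Sat-AM→Abara.
Loads: Marcus 1/1, Xiong 2/2, Ferraro 2/2, Olsen 1/1, Larsen 1/1, Abara 2/2.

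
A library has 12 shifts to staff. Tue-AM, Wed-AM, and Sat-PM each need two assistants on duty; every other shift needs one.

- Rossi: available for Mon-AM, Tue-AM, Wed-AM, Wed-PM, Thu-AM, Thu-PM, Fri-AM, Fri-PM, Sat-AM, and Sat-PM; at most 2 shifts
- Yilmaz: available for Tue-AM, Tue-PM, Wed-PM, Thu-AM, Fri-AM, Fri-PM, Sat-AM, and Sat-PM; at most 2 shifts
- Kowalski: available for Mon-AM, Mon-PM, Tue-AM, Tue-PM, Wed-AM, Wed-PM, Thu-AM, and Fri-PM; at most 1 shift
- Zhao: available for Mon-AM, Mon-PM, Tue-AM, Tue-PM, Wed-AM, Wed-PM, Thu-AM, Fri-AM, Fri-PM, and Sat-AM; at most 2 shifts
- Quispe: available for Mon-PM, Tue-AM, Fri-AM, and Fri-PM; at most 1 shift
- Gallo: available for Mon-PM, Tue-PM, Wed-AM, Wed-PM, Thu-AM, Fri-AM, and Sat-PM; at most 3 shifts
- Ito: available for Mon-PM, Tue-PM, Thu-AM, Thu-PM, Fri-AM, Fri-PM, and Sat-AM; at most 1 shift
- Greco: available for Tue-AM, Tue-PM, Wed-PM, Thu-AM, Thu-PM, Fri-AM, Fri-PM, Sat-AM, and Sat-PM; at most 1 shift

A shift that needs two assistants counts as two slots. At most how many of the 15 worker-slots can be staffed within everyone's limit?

Total capacity across all assistants is 2+2+1+2+1+3+1+1 = 13, and 15 slots are needed, so at most 13 can be filled.
An assignment achieving 13: Mon-AM→Rossi, Mon-PM→Zhao, Tue-AM→Quispe+Greco, Tue-PM→Gallo, Wed-AM→Kowalski+Zhao, Wed-PM→Gallo, Thu-AM→Ito, Thu-PM→Rossi, Sat-AM→Yilmaz, Sat-PM→Yilmaz+Gallo.
Loads: Rossi 2/2, Yilmaz 2/2, Kowalski 1/1, Zhao 2/2, Quispe 1/1, Gallo 3/3, Ito 1/1, Greco 1/1.

13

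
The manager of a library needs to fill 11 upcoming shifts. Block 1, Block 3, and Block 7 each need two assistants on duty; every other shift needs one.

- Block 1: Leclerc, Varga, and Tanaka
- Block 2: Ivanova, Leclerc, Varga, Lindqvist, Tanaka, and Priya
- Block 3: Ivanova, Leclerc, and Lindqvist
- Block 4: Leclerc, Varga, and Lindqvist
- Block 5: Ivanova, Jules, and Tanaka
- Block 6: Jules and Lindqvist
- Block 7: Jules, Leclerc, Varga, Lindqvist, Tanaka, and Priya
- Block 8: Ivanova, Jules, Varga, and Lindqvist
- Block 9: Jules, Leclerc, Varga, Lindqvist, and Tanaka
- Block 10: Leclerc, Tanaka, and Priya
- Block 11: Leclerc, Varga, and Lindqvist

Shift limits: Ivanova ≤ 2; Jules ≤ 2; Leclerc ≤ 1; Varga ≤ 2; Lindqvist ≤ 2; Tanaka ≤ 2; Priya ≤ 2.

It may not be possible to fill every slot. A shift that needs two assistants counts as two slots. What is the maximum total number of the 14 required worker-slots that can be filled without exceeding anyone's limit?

Total capacity across all assistants is 2+2+1+2+2+2+2 = 13, and 14 slots are needed, so at most 13 can be filled.
An assignment achieving 13: Block 1→Leclerc+Varga, Block 2→Priya, Block 3→Ivanova+Lindqvist, Block 4→Varga, Block 5→Ivanova, Block 6→Jules, Block 7→Priya, Block 8→Jules, Block 9→Tanaka, Block 10→Tanaka, Block 11→Lindqvist.
Loads: Ivanova 2/2, Jules 2/2, Leclerc 1/1, Varga 2/2, Lindqvist 2/2, Tanaka 2/2, Priya 2/2.

13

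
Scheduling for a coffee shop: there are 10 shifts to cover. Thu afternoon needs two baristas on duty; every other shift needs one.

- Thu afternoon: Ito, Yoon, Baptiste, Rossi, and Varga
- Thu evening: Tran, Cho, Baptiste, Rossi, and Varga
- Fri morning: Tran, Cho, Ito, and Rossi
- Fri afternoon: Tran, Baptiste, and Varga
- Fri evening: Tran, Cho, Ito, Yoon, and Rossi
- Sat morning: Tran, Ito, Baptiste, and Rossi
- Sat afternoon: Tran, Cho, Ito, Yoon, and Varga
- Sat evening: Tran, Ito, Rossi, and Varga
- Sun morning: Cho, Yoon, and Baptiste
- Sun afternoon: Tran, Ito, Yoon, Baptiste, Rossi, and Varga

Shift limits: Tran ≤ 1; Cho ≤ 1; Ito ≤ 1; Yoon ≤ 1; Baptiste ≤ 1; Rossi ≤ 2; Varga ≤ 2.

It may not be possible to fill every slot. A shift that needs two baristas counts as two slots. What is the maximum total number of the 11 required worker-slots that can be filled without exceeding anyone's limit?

Total capacity across all baristas is 1+1+1+1+1+2+2 = 9, and 11 slots are needed, so at most 9 can be filled.
An assignment achieving 9: Thu afternoon→Yoon+Rossi, Thu evening→Varga, Fri morning→Ito, Fri afternoon→Tran, Sat morning→Baptiste, Sat afternoon→Varga, Sat evening→Rossi, Sun morning→Cho.
Loads: Tran 1/1, Cho 1/1, Ito 1/1, Yoon 1/1, Baptiste 1/1, Rossi 2/2, Varga 2/2.

9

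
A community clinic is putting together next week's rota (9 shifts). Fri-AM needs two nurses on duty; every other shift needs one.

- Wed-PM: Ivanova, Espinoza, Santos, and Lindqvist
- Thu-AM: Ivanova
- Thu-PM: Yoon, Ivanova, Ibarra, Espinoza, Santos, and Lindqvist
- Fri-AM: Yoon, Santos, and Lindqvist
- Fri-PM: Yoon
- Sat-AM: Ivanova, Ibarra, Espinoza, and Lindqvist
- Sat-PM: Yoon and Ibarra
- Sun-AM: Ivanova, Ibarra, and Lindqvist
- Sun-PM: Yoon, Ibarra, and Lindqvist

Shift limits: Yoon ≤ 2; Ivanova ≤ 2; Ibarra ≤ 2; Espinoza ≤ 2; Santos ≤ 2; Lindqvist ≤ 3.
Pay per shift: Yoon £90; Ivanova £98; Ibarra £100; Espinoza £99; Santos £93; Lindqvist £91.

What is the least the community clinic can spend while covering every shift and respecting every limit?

Thu-AM can only be covered by Ivanova, so that assignment is forced.
Fri-PM can only be covered by Yoon, so that assignment is forced.
Picking the cheapest available nurse for each shift independently would cost £912, but that ignores the shift limits.
An optimal schedule: Wed-PM→Santos, Thu-AM→Ivanova, Thu-PM→Espinoza, Fri-AM→Lindqvist+Santos, Fri-PM→Yoon, Sat-AM→Ivanova, Sat-PM→Yoon, Sun-AM→Lindqvist, Sun-PM→Lindqvist.
Total: 93 + 98 + 99 + 91 + 93 + 90 + 98 + 90 + 91 + 91 = £934.

£934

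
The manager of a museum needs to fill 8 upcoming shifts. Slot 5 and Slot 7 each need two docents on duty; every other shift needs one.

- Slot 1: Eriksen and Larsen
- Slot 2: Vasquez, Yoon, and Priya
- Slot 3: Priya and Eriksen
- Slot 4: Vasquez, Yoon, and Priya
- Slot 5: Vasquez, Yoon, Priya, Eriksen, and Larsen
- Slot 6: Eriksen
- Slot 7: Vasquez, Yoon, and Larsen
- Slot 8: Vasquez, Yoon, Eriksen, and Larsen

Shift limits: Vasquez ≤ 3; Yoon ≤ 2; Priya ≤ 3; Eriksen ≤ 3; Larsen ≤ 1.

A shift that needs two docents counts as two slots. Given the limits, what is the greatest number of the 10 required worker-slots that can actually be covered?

10

Total capacity across all docents is 3+2+3+3+1 = 12, and 10 slots are needed, so at most 10 can be filled.
An assignment achieving 10: Slot 1→Eriksen, Slot 2→Vasquez, Slot 3→Priya, Slot 4→Vasquez, Slot 5→Priya+Eriksen, Slot 6→Eriksen, Slot 7→Vasquez+Yoon, Slot 8→Yoon.
Loads: Vasquez 3/3, Yoon 2/2, Priya 2/3, Eriksen 3/3, Larsen 0/1.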